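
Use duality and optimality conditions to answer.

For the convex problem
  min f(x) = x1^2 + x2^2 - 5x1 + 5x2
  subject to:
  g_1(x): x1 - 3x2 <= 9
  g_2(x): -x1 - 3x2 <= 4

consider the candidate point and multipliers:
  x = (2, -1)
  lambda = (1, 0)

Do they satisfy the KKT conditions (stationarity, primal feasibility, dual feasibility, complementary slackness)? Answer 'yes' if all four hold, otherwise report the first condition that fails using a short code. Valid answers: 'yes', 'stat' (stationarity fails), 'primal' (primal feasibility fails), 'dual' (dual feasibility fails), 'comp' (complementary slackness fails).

Gradient of f: grad f(x) = Q x + c = (-1, 3)
Constraint values g_i(x) = a_i^T x - b_i:
  g_1((2, -1)) = -4
  g_2((2, -1)) = -3
Stationarity residual: grad f(x) + sum_i lambda_i a_i = (0, 0)
  -> stationarity OK
Primal feasibility (all g_i <= 0): OK
Dual feasibility (all lambda_i >= 0): OK
Complementary slackness (lambda_i * g_i(x) = 0 for all i): FAILS

Verdict: the first failing condition is complementary_slackness -> comp.

comp


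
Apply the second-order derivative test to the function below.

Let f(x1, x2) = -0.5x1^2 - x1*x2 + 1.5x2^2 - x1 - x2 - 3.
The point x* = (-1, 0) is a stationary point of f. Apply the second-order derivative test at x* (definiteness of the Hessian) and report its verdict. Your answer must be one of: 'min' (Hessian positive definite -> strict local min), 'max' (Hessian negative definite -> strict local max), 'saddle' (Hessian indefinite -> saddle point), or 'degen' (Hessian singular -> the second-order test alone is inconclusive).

Compute the Hessian H = grad^2 f:
  H = [[-1, -1], [-1, 3]]
Verify stationarity: grad f(x*) = H x* + g = (0, 0).
Eigenvalues of H: -1.2361, 3.2361.
Eigenvalues have mixed signs, so H is indefinite -> x* is a saddle point.

saddle


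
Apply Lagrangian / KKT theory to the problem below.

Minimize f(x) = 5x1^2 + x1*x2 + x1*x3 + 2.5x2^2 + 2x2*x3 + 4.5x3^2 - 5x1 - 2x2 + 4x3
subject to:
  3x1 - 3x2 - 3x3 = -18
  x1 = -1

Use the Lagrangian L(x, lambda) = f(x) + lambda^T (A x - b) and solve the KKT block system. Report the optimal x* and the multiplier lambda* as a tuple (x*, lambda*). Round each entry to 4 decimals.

Form the Lagrangian:
  L(x, lambda) = (1/2) x^T Q x + c^T x + lambda^T (A x - b)
Stationarity (grad_x L = 0): Q x + c + A^T lambda = 0.
Primal feasibility: A x = b.

This gives the KKT block system:
  [ Q   A^T ] [ x     ]   [-c ]
  [ A    0  ] [ lambda ] = [ b ]

Solving the linear system:
  x*      = (-1, 4.1, 0.9)
  lambda* = (6.4333, -9.3)
  f(x*)   = 53.45

x* = (-1, 4.1, 0.9), lambda* = (6.4333, -9.3)


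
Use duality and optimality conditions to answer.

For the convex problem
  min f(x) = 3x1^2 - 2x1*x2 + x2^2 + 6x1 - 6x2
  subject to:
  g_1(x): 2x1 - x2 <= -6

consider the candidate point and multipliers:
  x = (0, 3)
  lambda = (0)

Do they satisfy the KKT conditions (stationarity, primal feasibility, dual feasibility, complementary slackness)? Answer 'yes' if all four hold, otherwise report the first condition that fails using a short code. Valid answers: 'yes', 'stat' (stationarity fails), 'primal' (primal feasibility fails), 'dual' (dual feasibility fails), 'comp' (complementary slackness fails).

Gradient of f: grad f(x) = Q x + c = (0, 0)
Constraint values g_i(x) = a_i^T x - b_i:
  g_1((0, 3)) = 3
Stationarity residual: grad f(x) + sum_i lambda_i a_i = (0, 0)
  -> stationarity OK
Primal feasibility (all g_i <= 0): FAILS
Dual feasibility (all lambda_i >= 0): OK
Complementary slackness (lambda_i * g_i(x) = 0 for all i): OK

Verdict: the first failing condition is primal_feasibility -> primal.

primal


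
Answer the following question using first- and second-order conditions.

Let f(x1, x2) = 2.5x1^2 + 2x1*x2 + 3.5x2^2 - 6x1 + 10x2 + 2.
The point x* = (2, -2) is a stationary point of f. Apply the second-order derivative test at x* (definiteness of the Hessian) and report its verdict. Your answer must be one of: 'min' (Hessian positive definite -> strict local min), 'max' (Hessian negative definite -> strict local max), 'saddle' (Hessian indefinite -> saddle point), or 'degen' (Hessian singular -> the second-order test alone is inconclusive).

Compute the Hessian H = grad^2 f:
  H = [[5, 2], [2, 7]]
Verify stationarity: grad f(x*) = H x* + g = (0, 0).
Eigenvalues of H: 3.7639, 8.2361.
Both eigenvalues > 0, so H is positive definite -> x* is a strict local min.

min


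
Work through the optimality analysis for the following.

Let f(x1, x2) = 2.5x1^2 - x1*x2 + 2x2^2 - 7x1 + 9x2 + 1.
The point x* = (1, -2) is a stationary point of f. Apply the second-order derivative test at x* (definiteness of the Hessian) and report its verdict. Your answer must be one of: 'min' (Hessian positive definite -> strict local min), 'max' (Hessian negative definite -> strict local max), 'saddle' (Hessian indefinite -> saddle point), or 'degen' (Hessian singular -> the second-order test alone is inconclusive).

Compute the Hessian H = grad^2 f:
  H = [[5, -1], [-1, 4]]
Verify stationarity: grad f(x*) = H x* + g = (0, 0).
Eigenvalues of H: 3.382, 5.618.
Both eigenvalues > 0, so H is positive definite -> x* is a strict local min.

min


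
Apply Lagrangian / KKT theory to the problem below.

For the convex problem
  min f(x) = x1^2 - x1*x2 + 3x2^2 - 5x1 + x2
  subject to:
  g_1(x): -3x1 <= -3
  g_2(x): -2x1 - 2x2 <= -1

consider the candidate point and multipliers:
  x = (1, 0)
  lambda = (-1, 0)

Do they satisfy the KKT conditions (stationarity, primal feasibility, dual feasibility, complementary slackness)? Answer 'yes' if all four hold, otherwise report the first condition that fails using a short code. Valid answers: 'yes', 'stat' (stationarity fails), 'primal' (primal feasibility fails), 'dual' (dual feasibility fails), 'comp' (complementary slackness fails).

Gradient of f: grad f(x) = Q x + c = (-3, 0)
Constraint values g_i(x) = a_i^T x - b_i:
  g_1((1, 0)) = 0
  g_2((1, 0)) = -1
Stationarity residual: grad f(x) + sum_i lambda_i a_i = (0, 0)
  -> stationarity OK
Primal feasibility (all g_i <= 0): OK
Dual feasibility (all lambda_i >= 0): FAILS
Complementary slackness (lambda_i * g_i(x) = 0 for all i): OK

Verdict: the first failing condition is dual_feasibility -> dual.

dual


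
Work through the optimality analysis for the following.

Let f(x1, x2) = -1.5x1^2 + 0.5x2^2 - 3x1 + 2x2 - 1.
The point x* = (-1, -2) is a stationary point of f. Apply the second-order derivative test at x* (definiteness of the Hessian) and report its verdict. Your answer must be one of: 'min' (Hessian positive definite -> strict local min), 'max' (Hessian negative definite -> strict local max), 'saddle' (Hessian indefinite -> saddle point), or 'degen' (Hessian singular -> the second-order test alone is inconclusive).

Compute the Hessian H = grad^2 f:
  H = [[-3, 0], [0, 1]]
Verify stationarity: grad f(x*) = H x* + g = (0, 0).
Eigenvalues of H: -3, 1.
Eigenvalues have mixed signs, so H is indefinite -> x* is a saddle point.

saddle


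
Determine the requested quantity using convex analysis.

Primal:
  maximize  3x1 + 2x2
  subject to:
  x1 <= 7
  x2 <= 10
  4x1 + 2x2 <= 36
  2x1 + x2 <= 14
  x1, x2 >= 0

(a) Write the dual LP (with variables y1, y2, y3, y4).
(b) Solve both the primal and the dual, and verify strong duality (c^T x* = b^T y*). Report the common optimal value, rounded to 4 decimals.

The standard primal-dual pair for 'max c^T x s.t. A x <= b, x >= 0' is:
  Dual:  min b^T y  s.t.  A^T y >= c,  y >= 0.

So the dual LP is:
  minimize  7y1 + 10y2 + 36y3 + 14y4
  subject to:
    y1 + 4y3 + 2y4 >= 3
    y2 + 2y3 + y4 >= 2
    y1, y2, y3, y4 >= 0

Solving the primal: x* = (2, 10).
  primal value c^T x* = 26.
Solving the dual: y* = (0, 0.5, 0, 1.5).
  dual value b^T y* = 26.
Strong duality: c^T x* = b^T y*. Confirmed.

26


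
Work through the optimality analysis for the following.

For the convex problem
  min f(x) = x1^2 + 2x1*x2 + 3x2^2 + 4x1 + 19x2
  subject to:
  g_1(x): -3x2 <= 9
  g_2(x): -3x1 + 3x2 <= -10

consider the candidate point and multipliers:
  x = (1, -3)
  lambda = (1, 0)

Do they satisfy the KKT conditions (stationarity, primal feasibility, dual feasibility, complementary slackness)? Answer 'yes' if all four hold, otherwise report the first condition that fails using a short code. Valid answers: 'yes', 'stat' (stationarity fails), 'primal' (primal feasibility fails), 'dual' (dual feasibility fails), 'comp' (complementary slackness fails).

Gradient of f: grad f(x) = Q x + c = (0, 3)
Constraint values g_i(x) = a_i^T x - b_i:
  g_1((1, -3)) = 0
  g_2((1, -3)) = -2
Stationarity residual: grad f(x) + sum_i lambda_i a_i = (0, 0)
  -> stationarity OK
Primal feasibility (all g_i <= 0): OK
Dual feasibility (all lambda_i >= 0): OK
Complementary slackness (lambda_i * g_i(x) = 0 for all i): OK

Verdict: yes, KKT holds.

yes


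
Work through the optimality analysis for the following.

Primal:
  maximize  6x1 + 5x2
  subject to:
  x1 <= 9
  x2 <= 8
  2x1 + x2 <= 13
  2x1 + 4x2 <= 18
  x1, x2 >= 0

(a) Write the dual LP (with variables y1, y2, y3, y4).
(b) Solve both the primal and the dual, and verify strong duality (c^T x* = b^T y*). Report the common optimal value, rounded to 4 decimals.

The standard primal-dual pair for 'max c^T x s.t. A x <= b, x >= 0' is:
  Dual:  min b^T y  s.t.  A^T y >= c,  y >= 0.

So the dual LP is:
  minimize  9y1 + 8y2 + 13y3 + 18y4
  subject to:
    y1 + 2y3 + 2y4 >= 6
    y2 + y3 + 4y4 >= 5
    y1, y2, y3, y4 >= 0

Solving the primal: x* = (5.6667, 1.6667).
  primal value c^T x* = 42.3333.
Solving the dual: y* = (0, 0, 2.3333, 0.6667).
  dual value b^T y* = 42.3333.
Strong duality: c^T x* = b^T y*. Confirmed.

42.3333


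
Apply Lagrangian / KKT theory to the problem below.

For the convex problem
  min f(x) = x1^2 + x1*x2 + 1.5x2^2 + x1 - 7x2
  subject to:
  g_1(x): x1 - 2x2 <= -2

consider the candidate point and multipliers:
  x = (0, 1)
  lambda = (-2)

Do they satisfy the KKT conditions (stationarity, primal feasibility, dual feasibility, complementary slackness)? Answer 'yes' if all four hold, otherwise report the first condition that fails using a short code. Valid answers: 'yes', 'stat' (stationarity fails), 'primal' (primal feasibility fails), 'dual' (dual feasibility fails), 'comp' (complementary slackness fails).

Gradient of f: grad f(x) = Q x + c = (2, -4)
Constraint values g_i(x) = a_i^T x - b_i:
  g_1((0, 1)) = 0
Stationarity residual: grad f(x) + sum_i lambda_i a_i = (0, 0)
  -> stationarity OK
Primal feasibility (all g_i <= 0): OK
Dual feasibility (all lambda_i >= 0): FAILS
Complementary slackness (lambda_i * g_i(x) = 0 for all i): OK

Verdict: the first failing condition is dual_feasibility -> dual.

dual


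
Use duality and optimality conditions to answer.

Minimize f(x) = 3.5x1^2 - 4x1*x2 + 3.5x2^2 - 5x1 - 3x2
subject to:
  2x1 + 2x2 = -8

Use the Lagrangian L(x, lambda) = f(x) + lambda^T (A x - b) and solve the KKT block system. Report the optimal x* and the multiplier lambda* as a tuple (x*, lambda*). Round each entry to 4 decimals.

Form the Lagrangian:
  L(x, lambda) = (1/2) x^T Q x + c^T x + lambda^T (A x - b)
Stationarity (grad_x L = 0): Q x + c + A^T lambda = 0.
Primal feasibility: A x = b.

This gives the KKT block system:
  [ Q   A^T ] [ x     ]   [-c ]
  [ A    0  ] [ lambda ] = [ b ]

Solving the linear system:
  x*      = (-1.9091, -2.0909)
  lambda* = (5)
  f(x*)   = 27.9091

x* = (-1.9091, -2.0909), lambda* = (5)


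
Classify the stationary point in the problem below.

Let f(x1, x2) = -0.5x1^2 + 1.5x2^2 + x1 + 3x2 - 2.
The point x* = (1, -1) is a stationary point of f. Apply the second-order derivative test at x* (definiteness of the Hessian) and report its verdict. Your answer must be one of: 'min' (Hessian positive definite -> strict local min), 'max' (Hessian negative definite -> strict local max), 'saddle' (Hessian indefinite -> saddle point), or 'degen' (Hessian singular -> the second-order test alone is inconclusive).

Compute the Hessian H = grad^2 f:
  H = [[-1, 0], [0, 3]]
Verify stationarity: grad f(x*) = H x* + g = (0, 0).
Eigenvalues of H: -1, 3.
Eigenvalues have mixed signs, so H is indefinite -> x* is a saddle point.

saddle


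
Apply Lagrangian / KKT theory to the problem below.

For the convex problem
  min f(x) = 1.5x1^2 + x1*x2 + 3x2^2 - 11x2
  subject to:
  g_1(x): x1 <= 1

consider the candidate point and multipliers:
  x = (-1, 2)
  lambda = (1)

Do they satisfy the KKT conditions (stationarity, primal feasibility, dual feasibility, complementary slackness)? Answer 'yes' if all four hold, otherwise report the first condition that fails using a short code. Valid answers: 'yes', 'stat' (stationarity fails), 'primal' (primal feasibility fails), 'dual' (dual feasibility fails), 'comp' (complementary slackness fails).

Gradient of f: grad f(x) = Q x + c = (-1, 0)
Constraint values g_i(x) = a_i^T x - b_i:
  g_1((-1, 2)) = -2
Stationarity residual: grad f(x) + sum_i lambda_i a_i = (0, 0)
  -> stationarity OK
Primal feasibility (all g_i <= 0): OK
Dual feasibility (all lambda_i >= 0): OK
Complementary slackness (lambda_i * g_i(x) = 0 for all i): FAILS

Verdict: the first failing condition is complementary_slackness -> comp.

comp


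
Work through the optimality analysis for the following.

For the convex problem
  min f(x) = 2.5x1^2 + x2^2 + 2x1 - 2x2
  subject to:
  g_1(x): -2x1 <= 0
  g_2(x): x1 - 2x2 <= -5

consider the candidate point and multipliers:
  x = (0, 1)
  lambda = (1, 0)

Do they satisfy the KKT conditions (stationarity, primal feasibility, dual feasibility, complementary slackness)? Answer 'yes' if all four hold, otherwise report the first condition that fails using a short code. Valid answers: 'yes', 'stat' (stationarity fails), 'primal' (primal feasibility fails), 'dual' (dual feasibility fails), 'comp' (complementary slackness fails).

Gradient of f: grad f(x) = Q x + c = (2, 0)
Constraint values g_i(x) = a_i^T x - b_i:
  g_1((0, 1)) = 0
  g_2((0, 1)) = 3
Stationarity residual: grad f(x) + sum_i lambda_i a_i = (0, 0)
  -> stationarity OK
Primal feasibility (all g_i <= 0): FAILS
Dual feasibility (all lambda_i >= 0): OK
Complementary slackness (lambda_i * g_i(x) = 0 for all i): OK

Verdict: the first failing condition is primal_feasibility -> primal.

primal


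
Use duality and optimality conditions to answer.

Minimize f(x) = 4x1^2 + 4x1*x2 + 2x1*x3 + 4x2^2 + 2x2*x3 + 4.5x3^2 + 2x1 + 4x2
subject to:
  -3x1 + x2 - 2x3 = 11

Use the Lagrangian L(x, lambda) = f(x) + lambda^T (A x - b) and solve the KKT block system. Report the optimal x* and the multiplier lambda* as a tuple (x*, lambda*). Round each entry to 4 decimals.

Form the Lagrangian:
  L(x, lambda) = (1/2) x^T Q x + c^T x + lambda^T (A x - b)
Stationarity (grad_x L = 0): Q x + c + A^T lambda = 0.
Primal feasibility: A x = b.

This gives the KKT block system:
  [ Q   A^T ] [ x     ]   [-c ]
  [ A    0  ] [ lambda ] = [ b ]

Solving the linear system:
  x*      = (-2.594, 1.586, -0.816)
  lambda* = (-4.68)
  f(x*)   = 26.318

x* = (-2.594, 1.586, -0.816), lambda* = (-4.68)


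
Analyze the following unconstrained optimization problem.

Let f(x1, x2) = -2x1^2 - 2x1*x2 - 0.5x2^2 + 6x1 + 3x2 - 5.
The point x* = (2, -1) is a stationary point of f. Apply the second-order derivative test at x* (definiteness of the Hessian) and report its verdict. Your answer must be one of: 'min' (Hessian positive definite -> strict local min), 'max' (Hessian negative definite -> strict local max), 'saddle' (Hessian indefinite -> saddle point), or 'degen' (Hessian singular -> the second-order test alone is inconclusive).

Compute the Hessian H = grad^2 f:
  H = [[-4, -2], [-2, -1]]
Verify stationarity: grad f(x*) = H x* + g = (0, 0).
Eigenvalues of H: -5, 0.
H has a zero eigenvalue (singular; negative semidefinite but not definite), so H is neither positive definite, negative definite, nor indefinite. The second-order test alone is inconclusive -> degen.
(Indeed, f is constant along the null direction of H through x*, so x* is not a strict local extremum.)

degen


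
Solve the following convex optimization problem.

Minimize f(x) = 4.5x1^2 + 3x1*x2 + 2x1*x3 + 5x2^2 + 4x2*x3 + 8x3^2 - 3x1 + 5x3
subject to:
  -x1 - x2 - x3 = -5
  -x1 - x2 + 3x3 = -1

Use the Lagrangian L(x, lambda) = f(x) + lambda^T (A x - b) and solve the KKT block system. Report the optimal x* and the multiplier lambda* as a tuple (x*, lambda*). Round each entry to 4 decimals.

Form the Lagrangian:
  L(x, lambda) = (1/2) x^T Q x + c^T x + lambda^T (A x - b)
Stationarity (grad_x L = 0): Q x + c + A^T lambda = 0.
Primal feasibility: A x = b.

This gives the KKT block system:
  [ Q   A^T ] [ x     ]   [-c ]
  [ A    0  ] [ lambda ] = [ b ]

Solving the linear system:
  x*      = (2.5385, 1.4615, 1)
  lambda* = (27.6538, -1.4231)
  f(x*)   = 67.1154

x* = (2.5385, 1.4615, 1), lambda* = (27.6538, -1.4231)


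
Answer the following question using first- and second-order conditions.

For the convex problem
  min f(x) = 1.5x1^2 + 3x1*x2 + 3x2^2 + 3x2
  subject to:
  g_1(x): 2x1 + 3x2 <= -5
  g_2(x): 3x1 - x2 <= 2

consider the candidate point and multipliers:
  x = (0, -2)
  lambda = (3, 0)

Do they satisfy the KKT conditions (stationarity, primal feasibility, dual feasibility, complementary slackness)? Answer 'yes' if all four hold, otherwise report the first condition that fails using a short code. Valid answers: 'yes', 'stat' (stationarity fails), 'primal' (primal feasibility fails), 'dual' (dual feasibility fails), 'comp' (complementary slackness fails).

Gradient of f: grad f(x) = Q x + c = (-6, -9)
Constraint values g_i(x) = a_i^T x - b_i:
  g_1((0, -2)) = -1
  g_2((0, -2)) = 0
Stationarity residual: grad f(x) + sum_i lambda_i a_i = (0, 0)
  -> stationarity OK
Primal feasibility (all g_i <= 0): OK
Dual feasibility (all lambda_i >= 0): OK
Complementary slackness (lambda_i * g_i(x) = 0 for all i): FAILS

Verdict: the first failing condition is complementary_slackness -> comp.

comp


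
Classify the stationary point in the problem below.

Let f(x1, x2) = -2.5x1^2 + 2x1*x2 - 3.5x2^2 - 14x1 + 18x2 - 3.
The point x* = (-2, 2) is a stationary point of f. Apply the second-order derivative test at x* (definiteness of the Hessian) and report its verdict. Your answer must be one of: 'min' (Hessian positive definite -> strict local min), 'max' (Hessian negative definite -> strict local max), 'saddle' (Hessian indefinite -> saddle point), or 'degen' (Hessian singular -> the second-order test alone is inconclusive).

Compute the Hessian H = grad^2 f:
  H = [[-5, 2], [2, -7]]
Verify stationarity: grad f(x*) = H x* + g = (0, 0).
Eigenvalues of H: -8.2361, -3.7639.
Both eigenvalues < 0, so H is negative definite -> x* is a strict local max.

max


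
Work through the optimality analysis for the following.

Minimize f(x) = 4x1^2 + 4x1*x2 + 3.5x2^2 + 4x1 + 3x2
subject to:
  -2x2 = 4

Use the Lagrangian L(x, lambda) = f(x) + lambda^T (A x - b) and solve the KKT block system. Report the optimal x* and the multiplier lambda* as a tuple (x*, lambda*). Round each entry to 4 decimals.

Form the Lagrangian:
  L(x, lambda) = (1/2) x^T Q x + c^T x + lambda^T (A x - b)
Stationarity (grad_x L = 0): Q x + c + A^T lambda = 0.
Primal feasibility: A x = b.

This gives the KKT block system:
  [ Q   A^T ] [ x     ]   [-c ]
  [ A    0  ] [ lambda ] = [ b ]

Solving the linear system:
  x*      = (0.5, -2)
  lambda* = (-4.5)
  f(x*)   = 7

x* = (0.5, -2), lambda* = (-4.5)


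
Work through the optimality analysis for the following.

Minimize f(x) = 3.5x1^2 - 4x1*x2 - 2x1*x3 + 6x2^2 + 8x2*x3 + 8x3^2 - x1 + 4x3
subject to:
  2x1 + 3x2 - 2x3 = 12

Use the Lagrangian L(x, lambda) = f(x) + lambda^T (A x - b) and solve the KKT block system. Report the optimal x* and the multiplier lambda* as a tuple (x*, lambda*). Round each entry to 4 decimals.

Form the Lagrangian:
  L(x, lambda) = (1/2) x^T Q x + c^T x + lambda^T (A x - b)
Stationarity (grad_x L = 0): Q x + c + A^T lambda = 0.
Primal feasibility: A x = b.

This gives the KKT block system:
  [ Q   A^T ] [ x     ]   [-c ]
  [ A    0  ] [ lambda ] = [ b ]

Solving the linear system:
  x*      = (1.5908, 2.031, -1.3627)
  lambda* = (-2.3688)
  f(x*)   = 10.6918

x* = (1.5908, 2.031, -1.3627), lambda* = (-2.3688)


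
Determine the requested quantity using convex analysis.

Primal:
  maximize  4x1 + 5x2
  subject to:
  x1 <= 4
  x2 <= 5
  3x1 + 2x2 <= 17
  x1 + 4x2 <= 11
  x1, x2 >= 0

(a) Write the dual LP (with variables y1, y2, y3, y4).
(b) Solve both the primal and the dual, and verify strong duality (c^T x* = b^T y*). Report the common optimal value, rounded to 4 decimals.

The standard primal-dual pair for 'max c^T x s.t. A x <= b, x >= 0' is:
  Dual:  min b^T y  s.t.  A^T y >= c,  y >= 0.

So the dual LP is:
  minimize  4y1 + 5y2 + 17y3 + 11y4
  subject to:
    y1 + 3y3 + y4 >= 4
    y2 + 2y3 + 4y4 >= 5
    y1, y2, y3, y4 >= 0

Solving the primal: x* = (4, 1.75).
  primal value c^T x* = 24.75.
Solving the dual: y* = (2.75, 0, 0, 1.25).
  dual value b^T y* = 24.75.
Strong duality: c^T x* = b^T y*. Confirmed.

24.75


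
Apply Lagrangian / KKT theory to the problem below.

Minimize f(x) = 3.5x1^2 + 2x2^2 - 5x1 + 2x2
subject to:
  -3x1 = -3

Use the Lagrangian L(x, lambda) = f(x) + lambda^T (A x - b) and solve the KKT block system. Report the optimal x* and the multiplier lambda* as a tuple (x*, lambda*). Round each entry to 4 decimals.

Form the Lagrangian:
  L(x, lambda) = (1/2) x^T Q x + c^T x + lambda^T (A x - b)
Stationarity (grad_x L = 0): Q x + c + A^T lambda = 0.
Primal feasibility: A x = b.

This gives the KKT block system:
  [ Q   A^T ] [ x     ]   [-c ]
  [ A    0  ] [ lambda ] = [ b ]

Solving the linear system:
  x*      = (1, -0.5)
  lambda* = (0.6667)
  f(x*)   = -2

x* = (1, -0.5), lambda* = (0.6667)


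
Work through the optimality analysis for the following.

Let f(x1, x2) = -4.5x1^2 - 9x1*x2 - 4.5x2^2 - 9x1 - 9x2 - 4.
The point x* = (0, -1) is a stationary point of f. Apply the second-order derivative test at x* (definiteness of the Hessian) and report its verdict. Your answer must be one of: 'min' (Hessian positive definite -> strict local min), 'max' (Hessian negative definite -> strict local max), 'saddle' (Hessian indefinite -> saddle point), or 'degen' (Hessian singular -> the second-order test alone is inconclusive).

Compute the Hessian H = grad^2 f:
  H = [[-9, -9], [-9, -9]]
Verify stationarity: grad f(x*) = H x* + g = (0, 0).
Eigenvalues of H: -18, 0.
H has a zero eigenvalue (singular; negative semidefinite but not definite), so H is neither positive definite, negative definite, nor indefinite. The second-order test alone is inconclusive -> degen.
(Indeed, f is constant along the null direction of H through x*, so x* is not a strict local extremum.)

degen


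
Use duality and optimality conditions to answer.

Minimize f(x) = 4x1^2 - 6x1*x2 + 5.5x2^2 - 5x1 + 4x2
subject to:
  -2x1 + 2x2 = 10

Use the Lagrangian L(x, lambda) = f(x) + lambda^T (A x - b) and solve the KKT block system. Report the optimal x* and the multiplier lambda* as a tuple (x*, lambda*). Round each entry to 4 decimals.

Form the Lagrangian:
  L(x, lambda) = (1/2) x^T Q x + c^T x + lambda^T (A x - b)
Stationarity (grad_x L = 0): Q x + c + A^T lambda = 0.
Primal feasibility: A x = b.

This gives the KKT block system:
  [ Q   A^T ] [ x     ]   [-c ]
  [ A    0  ] [ lambda ] = [ b ]

Solving the linear system:
  x*      = (-3.4286, 1.5714)
  lambda* = (-20.9286)
  f(x*)   = 116.3571

x* = (-3.4286, 1.5714), lambda* = (-20.9286)


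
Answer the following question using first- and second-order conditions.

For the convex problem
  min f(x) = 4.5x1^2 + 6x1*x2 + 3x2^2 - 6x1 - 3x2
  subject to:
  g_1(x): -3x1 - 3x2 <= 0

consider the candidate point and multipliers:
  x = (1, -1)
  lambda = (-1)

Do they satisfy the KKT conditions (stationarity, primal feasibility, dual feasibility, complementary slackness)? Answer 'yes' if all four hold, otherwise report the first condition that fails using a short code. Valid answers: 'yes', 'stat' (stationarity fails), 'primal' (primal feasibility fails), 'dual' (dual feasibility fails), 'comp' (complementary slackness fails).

Gradient of f: grad f(x) = Q x + c = (-3, -3)
Constraint values g_i(x) = a_i^T x - b_i:
  g_1((1, -1)) = 0
Stationarity residual: grad f(x) + sum_i lambda_i a_i = (0, 0)
  -> stationarity OK
Primal feasibility (all g_i <= 0): OK
Dual feasibility (all lambda_i >= 0): FAILS
Complementary slackness (lambda_i * g_i(x) = 0 for all i): OK

Verdict: the first failing condition is dual_feasibility -> dual.

dual


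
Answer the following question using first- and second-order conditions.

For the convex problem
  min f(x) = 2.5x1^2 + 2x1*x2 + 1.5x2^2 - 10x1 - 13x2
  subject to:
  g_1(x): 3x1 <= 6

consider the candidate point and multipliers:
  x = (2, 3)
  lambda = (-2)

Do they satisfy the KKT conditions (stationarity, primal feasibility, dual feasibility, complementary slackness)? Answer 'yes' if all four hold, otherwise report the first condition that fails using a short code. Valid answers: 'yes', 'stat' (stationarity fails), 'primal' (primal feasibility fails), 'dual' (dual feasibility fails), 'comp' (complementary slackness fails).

Gradient of f: grad f(x) = Q x + c = (6, 0)
Constraint values g_i(x) = a_i^T x - b_i:
  g_1((2, 3)) = 0
Stationarity residual: grad f(x) + sum_i lambda_i a_i = (0, 0)
  -> stationarity OK
Primal feasibility (all g_i <= 0): OK
Dual feasibility (all lambda_i >= 0): FAILS
Complementary slackness (lambda_i * g_i(x) = 0 for all i): OK

Verdict: the first failing condition is dual_feasibility -> dual.

dual


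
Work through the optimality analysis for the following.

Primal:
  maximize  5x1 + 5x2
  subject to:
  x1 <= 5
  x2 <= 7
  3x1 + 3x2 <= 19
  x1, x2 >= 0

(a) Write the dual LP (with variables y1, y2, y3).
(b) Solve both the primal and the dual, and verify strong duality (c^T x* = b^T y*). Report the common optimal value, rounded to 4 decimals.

The standard primal-dual pair for 'max c^T x s.t. A x <= b, x >= 0' is:
  Dual:  min b^T y  s.t.  A^T y >= c,  y >= 0.

So the dual LP is:
  minimize  5y1 + 7y2 + 19y3
  subject to:
    y1 + 3y3 >= 5
    y2 + 3y3 >= 5
    y1, y2, y3 >= 0

Solving the primal: x* = (0, 6.3333).
  primal value c^T x* = 31.6667.
Solving the dual: y* = (0, 0, 1.6667).
  dual value b^T y* = 31.6667.
Strong duality: c^T x* = b^T y*. Confirmed.

31.6667


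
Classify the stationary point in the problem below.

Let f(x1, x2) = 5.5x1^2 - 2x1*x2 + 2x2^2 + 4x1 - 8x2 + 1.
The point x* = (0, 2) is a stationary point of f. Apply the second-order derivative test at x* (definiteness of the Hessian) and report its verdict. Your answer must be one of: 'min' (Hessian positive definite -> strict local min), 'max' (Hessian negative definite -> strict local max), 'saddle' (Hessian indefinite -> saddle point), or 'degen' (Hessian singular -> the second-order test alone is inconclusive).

Compute the Hessian H = grad^2 f:
  H = [[11, -2], [-2, 4]]
Verify stationarity: grad f(x*) = H x* + g = (0, 0).
Eigenvalues of H: 3.4689, 11.5311.
Both eigenvalues > 0, so H is positive definite -> x* is a strict local min.

min


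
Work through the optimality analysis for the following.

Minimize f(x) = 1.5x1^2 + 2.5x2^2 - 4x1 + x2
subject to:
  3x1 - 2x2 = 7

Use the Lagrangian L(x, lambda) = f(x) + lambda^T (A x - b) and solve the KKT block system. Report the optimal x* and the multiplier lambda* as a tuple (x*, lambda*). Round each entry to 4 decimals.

Form the Lagrangian:
  L(x, lambda) = (1/2) x^T Q x + c^T x + lambda^T (A x - b)
Stationarity (grad_x L = 0): Q x + c + A^T lambda = 0.
Primal feasibility: A x = b.

This gives the KKT block system:
  [ Q   A^T ] [ x     ]   [-c ]
  [ A    0  ] [ lambda ] = [ b ]

Solving the linear system:
  x*      = (2.0175, -0.4737)
  lambda* = (-0.6842)
  f(x*)   = -1.8772

x* = (2.0175, -0.4737), lambda* = (-0.6842)


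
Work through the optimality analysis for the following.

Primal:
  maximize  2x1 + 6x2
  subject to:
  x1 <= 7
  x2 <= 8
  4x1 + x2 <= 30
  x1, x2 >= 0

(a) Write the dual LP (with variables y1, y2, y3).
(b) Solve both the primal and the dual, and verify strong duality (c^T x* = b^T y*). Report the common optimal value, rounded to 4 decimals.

The standard primal-dual pair for 'max c^T x s.t. A x <= b, x >= 0' is:
  Dual:  min b^T y  s.t.  A^T y >= c,  y >= 0.

So the dual LP is:
  minimize  7y1 + 8y2 + 30y3
  subject to:
    y1 + 4y3 >= 2
    y2 + y3 >= 6
    y1, y2, y3 >= 0

Solving the primal: x* = (5.5, 8).
  primal value c^T x* = 59.
Solving the dual: y* = (0, 5.5, 0.5).
  dual value b^T y* = 59.
Strong duality: c^T x* = b^T y*. Confirmed.

59


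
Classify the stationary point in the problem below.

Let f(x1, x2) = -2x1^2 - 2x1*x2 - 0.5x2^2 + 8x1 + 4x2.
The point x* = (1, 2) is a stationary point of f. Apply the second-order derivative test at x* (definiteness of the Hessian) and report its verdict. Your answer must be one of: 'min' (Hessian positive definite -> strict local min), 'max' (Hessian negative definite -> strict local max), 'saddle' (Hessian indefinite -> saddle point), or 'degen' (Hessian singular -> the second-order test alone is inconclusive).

Compute the Hessian H = grad^2 f:
  H = [[-4, -2], [-2, -1]]
Verify stationarity: grad f(x*) = H x* + g = (0, 0).
Eigenvalues of H: -5, 0.
H has a zero eigenvalue (singular; negative semidefinite but not definite), so H is neither positive definite, negative definite, nor indefinite. The second-order test alone is inconclusive -> degen.
(Indeed, f is constant along the null direction of H through x*, so x* is not a strict local extremum.)

degen


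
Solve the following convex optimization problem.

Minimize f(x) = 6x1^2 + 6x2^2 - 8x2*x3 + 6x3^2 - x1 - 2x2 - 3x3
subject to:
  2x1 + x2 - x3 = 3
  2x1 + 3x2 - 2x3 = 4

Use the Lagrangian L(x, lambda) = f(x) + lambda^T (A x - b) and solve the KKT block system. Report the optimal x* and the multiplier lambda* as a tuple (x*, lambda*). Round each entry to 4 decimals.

Form the Lagrangian:
  L(x, lambda) = (1/2) x^T Q x + c^T x + lambda^T (A x - b)
Stationarity (grad_x L = 0): Q x + c + A^T lambda = 0.
Primal feasibility: A x = b.

This gives the KKT block system:
  [ Q   A^T ] [ x     ]   [-c ]
  [ A    0  ] [ lambda ] = [ b ]

Solving the linear system:
  x*      = (1.2984, 0.5968, 0.1935)
  lambda* = (-9.129, 1.8387)
  f(x*)   = 8.4798

x* = (1.2984, 0.5968, 0.1935), lambda* = (-9.129, 1.8387)


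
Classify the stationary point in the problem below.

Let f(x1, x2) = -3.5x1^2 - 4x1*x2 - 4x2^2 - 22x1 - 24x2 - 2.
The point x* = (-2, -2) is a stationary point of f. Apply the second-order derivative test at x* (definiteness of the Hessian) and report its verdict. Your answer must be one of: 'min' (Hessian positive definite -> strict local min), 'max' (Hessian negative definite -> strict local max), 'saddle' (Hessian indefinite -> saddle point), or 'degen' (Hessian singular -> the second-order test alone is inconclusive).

Compute the Hessian H = grad^2 f:
  H = [[-7, -4], [-4, -8]]
Verify stationarity: grad f(x*) = H x* + g = (0, 0).
Eigenvalues of H: -11.5311, -3.4689.
Both eigenvalues < 0, so H is negative definite -> x* is a strict local max.

max


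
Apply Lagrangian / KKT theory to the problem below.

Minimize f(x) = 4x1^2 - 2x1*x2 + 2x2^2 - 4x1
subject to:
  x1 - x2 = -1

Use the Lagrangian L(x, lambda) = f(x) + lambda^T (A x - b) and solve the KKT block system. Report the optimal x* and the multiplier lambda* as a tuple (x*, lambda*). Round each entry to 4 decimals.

Form the Lagrangian:
  L(x, lambda) = (1/2) x^T Q x + c^T x + lambda^T (A x - b)
Stationarity (grad_x L = 0): Q x + c + A^T lambda = 0.
Primal feasibility: A x = b.

This gives the KKT block system:
  [ Q   A^T ] [ x     ]   [-c ]
  [ A    0  ] [ lambda ] = [ b ]

Solving the linear system:
  x*      = (0.25, 1.25)
  lambda* = (4.5)
  f(x*)   = 1.75

x* = (0.25, 1.25), lambda* = (4.5)


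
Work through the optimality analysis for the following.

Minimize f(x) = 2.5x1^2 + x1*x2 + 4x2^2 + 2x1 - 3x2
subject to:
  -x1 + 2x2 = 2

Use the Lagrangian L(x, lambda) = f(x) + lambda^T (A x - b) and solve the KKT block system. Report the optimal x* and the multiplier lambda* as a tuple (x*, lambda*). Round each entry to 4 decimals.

Form the Lagrangian:
  L(x, lambda) = (1/2) x^T Q x + c^T x + lambda^T (A x - b)
Stationarity (grad_x L = 0): Q x + c + A^T lambda = 0.
Primal feasibility: A x = b.

This gives the KKT block system:
  [ Q   A^T ] [ x     ]   [-c ]
  [ A    0  ] [ lambda ] = [ b ]

Solving the linear system:
  x*      = (-0.6875, 0.6562)
  lambda* = (-0.7812)
  f(x*)   = -0.8906

x* = (-0.6875, 0.6562), lambda* = (-0.7812)


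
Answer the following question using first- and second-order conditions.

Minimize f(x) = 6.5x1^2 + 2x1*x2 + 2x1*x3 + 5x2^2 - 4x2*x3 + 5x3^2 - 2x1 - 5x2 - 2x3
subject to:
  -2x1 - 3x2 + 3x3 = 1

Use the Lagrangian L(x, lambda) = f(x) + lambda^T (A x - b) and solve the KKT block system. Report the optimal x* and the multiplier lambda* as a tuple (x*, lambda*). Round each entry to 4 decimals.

Form the Lagrangian:
  L(x, lambda) = (1/2) x^T Q x + c^T x + lambda^T (A x - b)
Stationarity (grad_x L = 0): Q x + c + A^T lambda = 0.
Primal feasibility: A x = b.

This gives the KKT block system:
  [ Q   A^T ] [ x     ]   [-c ]
  [ A    0  ] [ lambda ] = [ b ]

Solving the linear system:
  x*      = (-0.1955, 0.547, 0.75)
  lambda* = (-0.9737)
  f(x*)   = -1.4352

x* = (-0.1955, 0.547, 0.75), lambda* = (-0.9737)


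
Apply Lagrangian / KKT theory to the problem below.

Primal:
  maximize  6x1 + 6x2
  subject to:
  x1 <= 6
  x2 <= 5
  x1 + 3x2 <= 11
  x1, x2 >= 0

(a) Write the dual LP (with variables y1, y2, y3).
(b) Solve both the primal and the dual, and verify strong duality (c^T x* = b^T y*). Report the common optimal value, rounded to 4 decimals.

The standard primal-dual pair for 'max c^T x s.t. A x <= b, x >= 0' is:
  Dual:  min b^T y  s.t.  A^T y >= c,  y >= 0.

So the dual LP is:
  minimize  6y1 + 5y2 + 11y3
  subject to:
    y1 + y3 >= 6
    y2 + 3y3 >= 6
    y1, y2, y3 >= 0

Solving the primal: x* = (6, 1.6667).
  primal value c^T x* = 46.
Solving the dual: y* = (4, 0, 2).
  dual value b^T y* = 46.
Strong duality: c^T x* = b^T y*. Confirmed.

46


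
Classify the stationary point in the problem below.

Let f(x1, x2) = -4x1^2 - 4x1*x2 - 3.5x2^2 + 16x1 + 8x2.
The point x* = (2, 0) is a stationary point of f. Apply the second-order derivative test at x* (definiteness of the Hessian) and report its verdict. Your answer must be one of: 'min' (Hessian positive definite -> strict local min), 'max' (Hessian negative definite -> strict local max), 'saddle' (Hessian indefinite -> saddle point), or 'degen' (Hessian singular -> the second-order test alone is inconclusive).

Compute the Hessian H = grad^2 f:
  H = [[-8, -4], [-4, -7]]
Verify stationarity: grad f(x*) = H x* + g = (0, 0).
Eigenvalues of H: -11.5311, -3.4689.
Both eigenvalues < 0, so H is negative definite -> x* is a strict local max.

max


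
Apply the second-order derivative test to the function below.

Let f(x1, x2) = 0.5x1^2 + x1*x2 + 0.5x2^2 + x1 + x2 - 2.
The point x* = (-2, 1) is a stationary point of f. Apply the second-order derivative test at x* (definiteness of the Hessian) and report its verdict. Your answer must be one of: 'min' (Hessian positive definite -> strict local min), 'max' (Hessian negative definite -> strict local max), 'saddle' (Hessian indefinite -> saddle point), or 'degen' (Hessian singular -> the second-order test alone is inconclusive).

Compute the Hessian H = grad^2 f:
  H = [[1, 1], [1, 1]]
Verify stationarity: grad f(x*) = H x* + g = (0, 0).
Eigenvalues of H: 0, 2.
H has a zero eigenvalue (singular; positive semidefinite but not definite), so H is neither positive definite, negative definite, nor indefinite. The second-order test alone is inconclusive -> degen.
(Indeed, f is constant along the null direction of H through x*, so x* is not a strict local extremum.)

degen


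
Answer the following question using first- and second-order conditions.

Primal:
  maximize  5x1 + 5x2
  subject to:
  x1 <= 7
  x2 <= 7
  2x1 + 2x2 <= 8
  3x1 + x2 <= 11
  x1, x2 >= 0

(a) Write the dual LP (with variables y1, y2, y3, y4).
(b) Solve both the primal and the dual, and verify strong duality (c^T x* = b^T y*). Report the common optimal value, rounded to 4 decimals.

The standard primal-dual pair for 'max c^T x s.t. A x <= b, x >= 0' is:
  Dual:  min b^T y  s.t.  A^T y >= c,  y >= 0.

So the dual LP is:
  minimize  7y1 + 7y2 + 8y3 + 11y4
  subject to:
    y1 + 2y3 + 3y4 >= 5
    y2 + 2y3 + y4 >= 5
    y1, y2, y3, y4 >= 0

Solving the primal: x* = (3.5, 0.5).
  primal value c^T x* = 20.
Solving the dual: y* = (0, 0, 2.5, 0).
  dual value b^T y* = 20.
Strong duality: c^T x* = b^T y*. Confirmed.

20


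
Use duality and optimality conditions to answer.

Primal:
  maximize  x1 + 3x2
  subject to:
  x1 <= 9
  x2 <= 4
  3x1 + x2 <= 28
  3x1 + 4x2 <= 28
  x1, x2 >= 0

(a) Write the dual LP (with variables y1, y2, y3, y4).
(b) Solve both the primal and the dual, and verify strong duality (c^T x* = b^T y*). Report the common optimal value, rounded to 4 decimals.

The standard primal-dual pair for 'max c^T x s.t. A x <= b, x >= 0' is:
  Dual:  min b^T y  s.t.  A^T y >= c,  y >= 0.

So the dual LP is:
  minimize  9y1 + 4y2 + 28y3 + 28y4
  subject to:
    y1 + 3y3 + 3y4 >= 1
    y2 + y3 + 4y4 >= 3
    y1, y2, y3, y4 >= 0

Solving the primal: x* = (4, 4).
  primal value c^T x* = 16.
Solving the dual: y* = (0, 1.6667, 0, 0.3333).
  dual value b^T y* = 16.
Strong duality: c^T x* = b^T y*. Confirmed.

16


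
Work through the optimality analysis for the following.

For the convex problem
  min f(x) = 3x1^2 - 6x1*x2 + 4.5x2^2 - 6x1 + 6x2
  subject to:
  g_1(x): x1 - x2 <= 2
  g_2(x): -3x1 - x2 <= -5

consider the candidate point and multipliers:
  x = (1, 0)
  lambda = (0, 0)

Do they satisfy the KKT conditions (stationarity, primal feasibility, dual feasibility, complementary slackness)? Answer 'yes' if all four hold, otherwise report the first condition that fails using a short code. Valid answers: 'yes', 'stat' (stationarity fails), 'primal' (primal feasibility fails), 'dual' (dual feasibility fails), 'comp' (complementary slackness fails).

Gradient of f: grad f(x) = Q x + c = (0, 0)
Constraint values g_i(x) = a_i^T x - b_i:
  g_1((1, 0)) = -1
  g_2((1, 0)) = 2
Stationarity residual: grad f(x) + sum_i lambda_i a_i = (0, 0)
  -> stationarity OK
Primal feasibility (all g_i <= 0): FAILS
Dual feasibility (all lambda_i >= 0): OK
Complementary slackness (lambda_i * g_i(x) = 0 for all i): OK

Verdict: the first failing condition is primal_feasibility -> primal.

primal


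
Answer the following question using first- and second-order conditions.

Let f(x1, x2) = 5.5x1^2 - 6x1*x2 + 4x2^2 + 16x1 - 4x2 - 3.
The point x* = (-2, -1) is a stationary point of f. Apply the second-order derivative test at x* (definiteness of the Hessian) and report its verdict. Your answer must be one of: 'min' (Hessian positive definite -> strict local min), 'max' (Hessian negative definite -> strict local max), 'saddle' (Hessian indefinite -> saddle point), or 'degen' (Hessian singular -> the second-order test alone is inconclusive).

Compute the Hessian H = grad^2 f:
  H = [[11, -6], [-6, 8]]
Verify stationarity: grad f(x*) = H x* + g = (0, 0).
Eigenvalues of H: 3.3153, 15.6847.
Both eigenvalues > 0, so H is positive definite -> x* is a strict local min.

min


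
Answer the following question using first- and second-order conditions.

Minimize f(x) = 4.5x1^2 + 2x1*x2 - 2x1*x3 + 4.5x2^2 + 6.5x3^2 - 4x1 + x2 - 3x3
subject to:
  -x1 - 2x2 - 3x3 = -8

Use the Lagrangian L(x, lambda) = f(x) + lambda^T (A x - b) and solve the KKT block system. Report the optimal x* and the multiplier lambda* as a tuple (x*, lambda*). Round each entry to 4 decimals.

Form the Lagrangian:
  L(x, lambda) = (1/2) x^T Q x + c^T x + lambda^T (A x - b)
Stationarity (grad_x L = 0): Q x + c + A^T lambda = 0.
Primal feasibility: A x = b.

This gives the KKT block system:
  [ Q   A^T ] [ x     ]   [-c ]
  [ A    0  ] [ lambda ] = [ b ]

Solving the linear system:
  x*      = (1.2471, 0.8358, 1.6938)
  lambda* = (5.5082)
  f(x*)   = 17.4158

x* = (1.2471, 0.8358, 1.6938), lambda* = (5.5082)
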